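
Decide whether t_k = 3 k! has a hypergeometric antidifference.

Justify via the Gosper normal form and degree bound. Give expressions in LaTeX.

No. Not Gosper-summable.

The ratio is k + 1.
Gosper form: A/B · C(k+1)/C(k) with A=k + 1, B=1, C=1.
Set up (k + 1)·f(k+1) − (1)·f(k) − (1) = 0.
Degrees (1,0,0) ⇒ d ≤ -1.
Negative degree bound (-1): no f exists, t_k not Gosper-summable.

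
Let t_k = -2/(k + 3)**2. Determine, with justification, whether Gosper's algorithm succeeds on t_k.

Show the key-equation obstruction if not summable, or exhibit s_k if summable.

t_(k+1)/t_k = (k + 3)**2/(k + 4)**2.
A = k**2 + 6*k + 9, B = k**2 + 8*k + 16, C = 1.
f must satisfy (k**2 + 6*k + 9)·f(k+1) − (k**2 + 6*k + 9)·f(k) = 1.
From deg A=2, deg B=2, deg C=0: d=0.
Write f(k) = c0. Then LHS − RHS = -1, requiring -1 = 0: contradictory. No certificate.

No — t_k has no hypergeometric antidifference.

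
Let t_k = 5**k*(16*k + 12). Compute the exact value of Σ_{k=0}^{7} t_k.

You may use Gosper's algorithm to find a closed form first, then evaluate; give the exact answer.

Σ = 11718752

t_(k+1)/t_k = 5*(4*k + 7)/(4*k + 3).
Factor: A=5; B=1; C=k + 3/4.
Set up (5)·f(k+1) − (1)·f(k) − (k + 3/4) = 0.
From deg A=0, deg B=0, deg C=1: d=1.
Solve for f: f(k) = (2*k - 1)/8 (degree 1 ≤ 1).
Then R = B(k−1)f/C = (2*k - 1)/(2*(4*k + 3)), so s_k = R(k)·t_k = 5**k*(4*k - 2).
s_(k+1) − s_k = 5**k*(16*k + 12) = t_k.
Sum = s_(8) − s_(0); s_(8) = 11718750, s_(0) = -2 ⇒ 11718752.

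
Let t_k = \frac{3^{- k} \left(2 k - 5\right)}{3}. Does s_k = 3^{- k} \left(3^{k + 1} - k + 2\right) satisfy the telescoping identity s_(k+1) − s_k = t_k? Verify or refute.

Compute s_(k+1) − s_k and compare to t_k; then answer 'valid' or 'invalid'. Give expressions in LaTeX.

valid (s_(k+1) − s_k reduces to t_k)

s_(k+1) = (9*3**k - k + 1)/(3*3**k)
s_(k+1) − s_k = (2*k - 5)/(3*3**k)
(s_(k+1) − s_k) − t_k = 0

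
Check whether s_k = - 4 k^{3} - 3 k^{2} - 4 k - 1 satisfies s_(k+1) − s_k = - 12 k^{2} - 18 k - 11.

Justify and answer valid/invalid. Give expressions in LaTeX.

s_(k+1) = -4*k**3 - 15*k**2 - 22*k - 12
s_(k+1) − s_k = -12*k**2 - 18*k - 11
(s_(k+1) − s_k) − t_k = 0

valid; difference matches t_k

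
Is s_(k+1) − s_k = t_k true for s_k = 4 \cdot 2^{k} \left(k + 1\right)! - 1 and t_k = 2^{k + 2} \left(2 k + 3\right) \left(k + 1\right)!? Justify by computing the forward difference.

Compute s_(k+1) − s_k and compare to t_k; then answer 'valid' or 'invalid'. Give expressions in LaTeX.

Valid — Δs_k = t_k.

s_(k+1) = 4*2**(k + 1)*factorial(k + 2) - 1
s_(k+1) − s_k = 2**(k + 2)*(2*k + 3)*factorial(k + 1)
(s_(k+1) − s_k) − t_k = 0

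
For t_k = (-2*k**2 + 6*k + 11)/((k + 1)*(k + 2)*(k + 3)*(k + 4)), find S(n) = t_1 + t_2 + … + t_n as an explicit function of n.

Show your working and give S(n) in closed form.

t_(k+1)/t_k = (2*k**3 - 17*k - 15)/(2*k**3 + 4*k**2 - 41*k - 55).
Normal form (A,B,C) = (k + 1, k + 5, k**2 - 3*k - 11/2).
Set up (k + 1)·f(k+1) − (k + 4)·f(k) − (k**2 - 3*k - 11/2) = 0.
Degrees (1,1,2) ⇒ d ≤ 3.
Solving with deg f ≤ 3: f(k) = -k*(k**2 + 10*k + 11)/4.
R(k) = B(k−1)·f(k)/C(k) = -k*(k + 4)*(k**2 + 10*k + 11)/(2*(2*k**2 - 6*k - 11)); s_k = R·t_k = k*(k**2 + 10*k + 11)/(2*(k + 1)*(k + 2)*(k + 3)).
s_(k+1) − s_k = (-2*k**2 + 6*k + 11)/(k**4 + 10*k**3 + 35*k**2 + 50*k + 24) = t_k.
Evaluate: s_(n+1) = (n**3 + 13*n**2 + 34*n + 22)/(2*(n**3 + 9*n**2 + 26*n + 24)); subtract s_(1) = 11/24 ⇒ S(n) = n*(n**2 + 57*n + 122)/(24*(n**3 + 9*n**2 + 26*n + 24)).

S(n) = n*(n**2 + 57*n + 122)/(24*(n**3 + 9*n**2 + 26*n + 24))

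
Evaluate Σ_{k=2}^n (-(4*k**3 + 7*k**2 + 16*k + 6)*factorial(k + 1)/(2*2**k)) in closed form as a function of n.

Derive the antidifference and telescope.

Ratio r(k) = (4*k**4 + 27*k**3 + 80*k**2 + 117*k + 66)/(2*(4*k**3 + 7*k**2 + 16*k + 6)).
Factor: A=k/2 + 1; B=1; C=k**3 + 7*k**2/4 + 4*k + 3/2.
f must satisfy (k/2 + 1)·f(k+1) − (1)·f(k) = k**3 + 7*k**2/4 + 4*k + 3/2.
deg f ≤ 2 (via 1,0,3).
Match coefficients ⇒ f(k) = (k - 1)*(4*k + 3)/2.
Get s_k = R·t_k = -(k - 1)*(4*k + 3)*factorial(k + 1)/2**k with R(k) = B(k−1)f(k)/C(k) = 2*(k - 1)*(4*k + 3)/(4*k**3 + 7*k**2 + 16*k + 6).
s_(k+1) − s_k = -(4*k**3 + 7*k**2 + 16*k + 6)*factorial(k + 1)/(2*2**k) = t_k.
s_(n+1) = -2**(-n - 1)*n*(4*n + 7)*factorial(n + 2) and s_(2) = -33/2, so S(n) = 2**(-n - 1)*(33*2**n - 4*n**4*factorial(n) - 19*n**3*factorial(n) - 29*n**2*factorial(n) - 14*n*factorial(n)).

S(n) = 2**(-n - 1)*(33*2**n - 4*n**4*factorial(n) - 19*n**3*factorial(n) - 29*n**2*factorial(n) - 14*n*factorial(n))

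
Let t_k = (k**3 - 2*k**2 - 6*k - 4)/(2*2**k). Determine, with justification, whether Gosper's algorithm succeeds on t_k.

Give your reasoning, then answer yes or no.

Yes. s_k = (-k**3 - k**2 + k + 3)/2**k.

t_(k+1)/t_k = (k**3 + k**2 - 7*k - 11)/(2*(k**3 - 2*k**2 - 6*k - 4)).
Take A(k)=1/2, B(k)=1, C(k)=k**3 - 2*k**2 - 6*k - 4.
Key eq: (1/2)·f(k+1) = (1)·f(k) + (k**3 - 2*k**2 - 6*k - 4).
From deg A=0, deg B=0, deg C=3: d=3.
A polynomial solution: f(k) = -2*(k**3 + k**2 - k - 3).
So s_k = (B(k−1)f/C)·t_k = (-2*(k**3 + k**2 - k - 3)/(k**3 - 2*k**2 - 6*k - 4))·t_k = (-k**3 - k**2 + k + 3)/2**k.
Verify: (k**3 - 2*k**2 - 6*k - 4)/(2*2**k) matches t_k.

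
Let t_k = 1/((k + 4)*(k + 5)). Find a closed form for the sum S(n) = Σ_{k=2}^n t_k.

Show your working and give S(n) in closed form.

S(n) = (n - 1)/(6*(n + 5))

t_(k+1)/t_k = (k + 4)/(k + 6).
A = k + 4, B = k + 6, C = 1.
Solve (k + 4)·f(k+1) − (k + 5)·f(k) = 1.
From deg A=1, deg B=1, deg C=0: d=1.
Match coefficients ⇒ f(k) = k/4.
Then R = B(k−1)f/C = k*(k + 5)/4, so s_k = R(k)·t_k = k/(4*(k + 4)).
Check: Δs_k = 1/(k**2 + 9*k + 20). ✓
s_(n+1) = (n + 1)/(4*(n + 5)) and s_(2) = 1/12, so S(n) = (n - 1)/(6*(n + 5)).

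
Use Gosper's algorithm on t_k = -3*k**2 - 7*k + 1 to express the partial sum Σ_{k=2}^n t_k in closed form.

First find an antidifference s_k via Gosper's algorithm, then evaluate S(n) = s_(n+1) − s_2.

S(n) = -n**3 - 5*n**2 - 3*n + 9

r(k) = (3*k**2 + 13*k + 9)/(3*k**2 + 7*k - 1) after simplifying.
Gosper form: A/B · C(k+1)/C(k) with A=1, B=1, C=k**2 + 7*k/3 - 1/3.
Key eq: (1)·f(k+1) = (1)·f(k) + (k**2 + 7*k/3 - 1/3).
From deg A=0, deg B=0, deg C=2: d=3.
A polynomial solution: f(k) = k*(k**2 + 2*k - 4)/3.
So s_k = (B(k−1)f/C)·t_k = (k*(k**2 + 2*k - 4)/(3*k**2 + 7*k - 1))·t_k = k*(-k**2 - 2*k + 4).
Check: Δs_k = -3*k**2 - 7*k + 1. ✓
Telescope: S(n) = s_(n+1) − s_(2) = -n**3 - 5*n**2 - 3*n + 1 − (-8) = -n**3 - 5*n**2 - 3*n + 9.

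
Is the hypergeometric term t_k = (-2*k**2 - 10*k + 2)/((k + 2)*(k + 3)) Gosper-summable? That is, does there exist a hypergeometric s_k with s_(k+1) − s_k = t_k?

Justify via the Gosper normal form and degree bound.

The ratio is (k + 2)*(5*k + (k + 1)**2 + 4)/((k + 4)*(k**2 + 5*k - 1)).
Factor: A=k + 2; B=k + 4; C=k**2 + 5*k - 1.
f must satisfy (k + 2)·f(k+1) − (k + 3)·f(k) = k**2 + 5*k - 1.
From deg A=1, deg B=1, deg C=2: d=2.
Solving with deg f ≤ 2: f(k) = k*(2*k - 3)/2.
So s_k = (B(k−1)f/C)·t_k = (k*(k + 3)*(2*k - 3)/(2*(k**2 + 5*k - 1)))·t_k = k*(3 - 2*k)/(k + 2).
Verify: 2*(-k**2 - 5*k + 1)/(k**2 + 5*k + 6) matches t_k.

Yes. s_k = k*(3 - 2*k)/(k + 2).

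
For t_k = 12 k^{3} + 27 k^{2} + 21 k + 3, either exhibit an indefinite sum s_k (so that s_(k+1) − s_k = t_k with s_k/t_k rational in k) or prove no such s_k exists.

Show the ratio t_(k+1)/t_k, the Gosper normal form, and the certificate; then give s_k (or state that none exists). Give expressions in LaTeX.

s_k = 3 k \left(k^{3} + k^{2} - 1\right)

Ratio r(k) = (4*k**3 + 21*k**2 + 37*k + 21)/(4*k**3 + 9*k**2 + 7*k + 1).
So A=1 and B=1, with C=k**3 + 9*k**2/4 + 7*k/4 + 1/4.
Key eq: (1)·f(k+1) = (1)·f(k) + (k**3 + 9*k**2/4 + 7*k/4 + 1/4).
Bound: deg f ≤ 4.
A polynomial solution: f(k) = k*(k**3 + k**2 - 1)/4.
Certificate R = B(k−1)f/C = k*(k**3 + k**2 - 1)/(4*k**3 + 9*k**2 + 7*k + 1) gives s_k = 3*k*(k**3 + k**2 - 1).
s_(k+1) − s_k = 12*k**3 + 27*k**2 + 21*k + 3 = t_k.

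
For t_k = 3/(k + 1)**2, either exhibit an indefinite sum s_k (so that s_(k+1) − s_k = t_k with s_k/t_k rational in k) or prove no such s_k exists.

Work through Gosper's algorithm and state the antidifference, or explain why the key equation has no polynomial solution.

none (Gosper's algorithm certifies no s_k)

r(k) = (k + 1)**2/(k + 2)**2 after simplifying.
So A=k**2 + 2*k + 1 and B=k**2 + 4*k + 4, with C=1.
f must satisfy (k**2 + 2*k + 1)·f(k+1) − (k**2 + 2*k + 1)·f(k) = 1.
d = 0 from the (2,2,0) case.
f = c0 ⇒ A·f(k+1) − B(k−1)·f(k) − C = -1. The system {-1 = 0} is inconsistent; no antidifference.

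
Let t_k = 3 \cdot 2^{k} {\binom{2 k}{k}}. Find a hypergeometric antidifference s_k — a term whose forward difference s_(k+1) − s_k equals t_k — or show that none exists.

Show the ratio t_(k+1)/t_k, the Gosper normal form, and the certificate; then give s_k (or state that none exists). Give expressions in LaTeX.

r(k) = 4*(2*k + 1)/(k + 1) after simplifying.
Gosper form: A/B · C(k+1)/C(k) with A=8*k + 4, B=k + 1, C=1.
f must satisfy (8*k + 4)·f(k+1) − (k)·f(k) = 1.
Bound: deg f ≤ -1.
Negative degree bound (-1): no f exists, t_k not Gosper-summable.

not Gosper-summable; s_k does not exist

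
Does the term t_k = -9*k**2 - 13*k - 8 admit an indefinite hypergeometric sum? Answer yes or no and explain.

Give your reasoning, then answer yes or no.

Ratio r(k) = (9*k**2 + 31*k + 30)/(9*k**2 + 13*k + 8).
Factor: A=1; B=1; C=k**2 + 13*k/9 + 8/9.
Need (1)·f(k+1) − (1)·f(k) = k**2 + 13*k/9 + 8/9.
deg f ≤ 3 (via 0,0,2).
Coefficient equations give f(k) = k*(3*k**2 + 2*k + 3)/9.
R(k) = B(k−1)·f(k)/C(k) = k*(3*k**2 + 2*k + 3)/(9*k**2 + 13*k + 8); s_k = R·t_k = k*(-3*k**2 - 2*k - 3).
Verify: -9*k**2 - 13*k - 8 matches t_k.

Yes. s_k = k*(-3*k**2 - 2*k - 3).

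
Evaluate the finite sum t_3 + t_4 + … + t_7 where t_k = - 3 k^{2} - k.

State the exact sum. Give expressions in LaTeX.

Step 1: r(k) = (k + 3*(k + 1)**2 + 1)/(k*(3*k + 1)).
Take A(k)=1, B(k)=1, C(k)=k**2 + k/3.
f must satisfy (1)·f(k+1) − (1)·f(k) = k**2 + k/3.
d = 3 from the (0,0,2) case.
Solve for f: f(k) = k**2*(k - 1)/3 (degree 3 ≤ 3).
R(k) = B(k−1)·f(k)/C(k) = k*(k - 1)/(3*k + 1); s_k = R·t_k = k**2*(1 - k).
Δs = k*(-3*k - 1), as required.
Sum = s_(8) − s_(3); s_(8) = -448, s_(3) = -18 ⇒ -430.

Σ = -430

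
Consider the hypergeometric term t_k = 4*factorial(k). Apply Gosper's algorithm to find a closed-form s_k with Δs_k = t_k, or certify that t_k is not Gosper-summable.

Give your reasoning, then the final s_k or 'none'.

The ratio is k + 1.
Take A(k)=k + 1, B(k)=1, C(k)=1.
Need (k + 1)·f(k+1) − (1)·f(k) = 1.
Bound: deg f ≤ -1.
d = -1 < 0 ⇒ no nonzero polynomial f; not summable.

none (Gosper's algorithm certifies no s_k)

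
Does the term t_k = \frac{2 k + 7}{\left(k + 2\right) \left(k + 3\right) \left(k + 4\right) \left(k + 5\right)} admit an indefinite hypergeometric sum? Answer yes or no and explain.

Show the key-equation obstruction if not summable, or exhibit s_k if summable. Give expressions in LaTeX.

Compute t_(k+1)/t_k: get (k + 2)*(2*k + 9)/((k + 6)*(2*k + 7)).
Normal form (A,B,C) = (k + 2, k + 6, k + 7/2).
Set up (k + 2)·f(k+1) − (k + 5)·f(k) − (k + 7/2) = 0.
d = 3 from the (1,1,1) case.
Coefficient equations give f(k) = k*(k + 3)*(k + 6)/16.
R(k) = B(k−1)·f(k)/C(k) = k*(k + 3)*(k + 5)*(k + 6)/(8*(2*k + 7)); s_k = R·t_k = k*(k + 6)/(8*(k**2 + 6*k + 8)).
s_(k+1) − s_k = (2*k + 7)/(k**4 + 14*k**3 + 71*k**2 + 154*k + 120) = t_k.

Yes. s_k = \frac{k \left(k + 6\right)}{8 \left(k^{2} + 6 k + 8\right)}.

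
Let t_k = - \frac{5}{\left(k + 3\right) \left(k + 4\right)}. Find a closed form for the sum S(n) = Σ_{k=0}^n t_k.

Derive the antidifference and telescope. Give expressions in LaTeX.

Compute t_(k+1)/t_k: get (k + 3)/(k + 5).
Factor: A=k + 3; B=k + 5; C=1.
f must satisfy (k + 3)·f(k+1) − (k + 4)·f(k) = 1.
Bound: deg f ≤ 1.
Solving with deg f ≤ 1: f(k) = k/3.
R(k) = B(k−1)·f(k)/C(k) = k*(k + 4)/3; s_k = R·t_k = -5*k/(3*k + 9).
s_(k+1) − s_k = -5/(k**2 + 7*k + 12) = t_k.
Σ_(k=0)^n t_k = s_(n+1) − s_(0) = (5*(-n - 1)/(3*(n + 4))) − (0), i.e. 5*(-n - 1)/(3*(n + 4)).

S(n) = \frac{5 \left(- n - 1\right)}{3 \left(n + 4\right)}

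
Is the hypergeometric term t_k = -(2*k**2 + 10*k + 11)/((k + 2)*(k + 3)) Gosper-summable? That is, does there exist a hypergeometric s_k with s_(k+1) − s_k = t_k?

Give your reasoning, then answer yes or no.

Yes. s_k = k*(-4*k - 7)/(2*(k + 2)).

r(k) = (k + 2)*(10*k + 2*(k + 1)**2 + 21)/((k + 4)*(2*k**2 + 10*k + 11)) after simplifying.
Factor: A=k + 2; B=k + 4; C=k**2 + 5*k + 11/2.
f must satisfy (k + 2)·f(k+1) − (k + 3)·f(k) = k**2 + 5*k + 11/2.
deg f ≤ 2 (via 1,1,2).
Solve for f: f(k) = k*(4*k + 7)/4 (degree 2 ≤ 2).
So s_k = (B(k−1)f/C)·t_k = (k*(k + 3)*(4*k + 7)/(2*(2*k**2 + 10*k + 11)))·t_k = k*(-4*k - 7)/(2*(k + 2)).
s_(k+1) − s_k = (-2*k**2 - 10*k - 11)/(k**2 + 5*k + 6) = t_k.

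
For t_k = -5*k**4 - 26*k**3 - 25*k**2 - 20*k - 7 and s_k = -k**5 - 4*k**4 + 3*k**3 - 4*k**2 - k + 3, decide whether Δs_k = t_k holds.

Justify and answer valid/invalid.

s_(k+1) = -k**5 - 9*k**4 - 23*k**3 - 29*k**2 - 21*k - 4
s_(k+1) − s_k = -5*k**4 - 26*k**3 - 25*k**2 - 20*k - 7
(s_(k+1) − s_k) − t_k = 0

valid (s_(k+1) − s_k reduces to t_k)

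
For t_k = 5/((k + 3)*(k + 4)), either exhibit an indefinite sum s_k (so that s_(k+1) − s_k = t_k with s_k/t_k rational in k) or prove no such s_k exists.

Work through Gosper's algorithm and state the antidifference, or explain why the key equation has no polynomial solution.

s_k = 5*k/(3*(k + 3))

Ratio r(k) = (k + 3)/(k + 5).
Normal form (A,B,C) = (k + 3, k + 5, 1).
f must satisfy (k + 3)·f(k+1) − (k + 4)·f(k) = 1.
d = 1 from the (1,1,0) case.
A polynomial solution: f(k) = k/3.
R(k) = B(k−1)·f(k)/C(k) = k*(k + 4)/3; s_k = R·t_k = 5*k/(3*(k + 3)).
Verify: 5/(k**2 + 7*k + 12) matches t_k.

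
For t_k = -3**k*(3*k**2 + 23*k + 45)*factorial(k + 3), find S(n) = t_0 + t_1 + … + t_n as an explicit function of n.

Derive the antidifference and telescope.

S(n) = -3*3**n*n*factorial(n + 4) - 12*3**n*factorial(n + 4) + 18

t_(k+1)/t_k = 3*(3*k**3 + 41*k**2 + 187*k + 284)/(3*k**2 + 23*k + 45).
Factor: A=3*k + 12; B=1; C=k**2 + 23*k/3 + 15.
Set up (3*k + 12)·f(k+1) − (1)·f(k) − (k**2 + 23*k/3 + 15) = 0.
Degrees (1,0,2) ⇒ d ≤ 1.
Coefficient equations give f(k) = (k + 3)/3.
Get s_k = R·t_k = -3**k*(k + 3)*factorial(k + 3) with R(k) = B(k−1)f(k)/C(k) = (k + 3)/(3*k**2 + 23*k + 45).
Verify: -3**k*(3*k**2 + 23*k + 45)*factorial(k + 3) matches t_k.
Evaluate: s_(n+1) = -3**(n + 1)*(n + 4)*factorial(n + 4); subtract s_(0) = -18 ⇒ S(n) = -3*3**n*n*factorial(n + 4) - 12*3**n*factorial(n + 4) + 18.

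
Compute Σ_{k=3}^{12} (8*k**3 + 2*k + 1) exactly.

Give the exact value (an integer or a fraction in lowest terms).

r(k) = (2*k + 8*(k + 1)**3 + 3)/(8*k**3 + 2*k + 1) after simplifying.
Normal form (A,B,C) = (1, 1, k**3 + k/4 + 1/8).
Key eq: (1)·f(k+1) = (1)·f(k) + (k**3 + k/4 + 1/8).
From deg A=0, deg B=0, deg C=3: d=4.
Coefficient equations give f(k) = k**2*(2*k**2 - 4*k + 3)/8.
Then R = B(k−1)f/C = k**2*(2*k**2 - 4*k + 3)/(8*k**3 + 2*k + 1), so s_k = R(k)·t_k = k**2*(2*k**2 - 4*k + 3).
s_(k+1) − s_k = 8*k**3 + 2*k + 1 = t_k.
Evaluate s at k=13 and k=3: 48841 and 81; difference 48760.

Σ = 48760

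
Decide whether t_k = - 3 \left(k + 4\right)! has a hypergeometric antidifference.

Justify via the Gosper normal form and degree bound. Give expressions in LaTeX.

Ratio r(k) = k + 5.
Factor: A=k + 5; B=1; C=1.
f must satisfy (k + 5)·f(k+1) − (1)·f(k) = 1.
Bound: deg f ≤ -1.
Negative degree bound (-1): no f exists, t_k not Gosper-summable.

No — key equation has no polynomial f.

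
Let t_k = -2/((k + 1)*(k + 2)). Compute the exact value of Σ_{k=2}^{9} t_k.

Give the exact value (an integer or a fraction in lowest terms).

The ratio is (k + 1)/(k + 3).
Take A(k)=k + 1, B(k)=k + 3, C(k)=1.
Need (k + 1)·f(k+1) − (k + 2)·f(k) = 1.
Degrees (1,1,0) ⇒ d ≤ 1.
Solving with deg f ≤ 1: f(k) = k.
So s_k = (B(k−1)f/C)·t_k = (k*(k + 2))·t_k = -2*k/(k + 1).
Check: Δs_k = -2/(k**2 + 3*k + 2). ✓
Sum = s_(10) − s_(2); s_(10) = -20/11, s_(2) = -4/3 ⇒ -16/33.

Σ = -16/33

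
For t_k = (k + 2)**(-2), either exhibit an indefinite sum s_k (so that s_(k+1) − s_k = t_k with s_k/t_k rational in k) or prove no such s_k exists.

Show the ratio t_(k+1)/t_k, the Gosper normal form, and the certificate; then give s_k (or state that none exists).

no hypergeometric antidifference exists

t_(k+1)/t_k = (k + 2)**2/(k + 3)**2.
Normal form (A,B,C) = (k**2 + 4*k + 4, k**2 + 6*k + 9, 1).
Set up (k**2 + 4*k + 4)·f(k+1) − (k**2 + 4*k + 4)·f(k) − (1) = 0.
d = 0 from the (2,2,0) case.
Put f(k) = c0: A·f(k+1) − B(k−1)·f(k) − C = -1; need -1 = 0 — inconsistent ⇒ no f, not summable.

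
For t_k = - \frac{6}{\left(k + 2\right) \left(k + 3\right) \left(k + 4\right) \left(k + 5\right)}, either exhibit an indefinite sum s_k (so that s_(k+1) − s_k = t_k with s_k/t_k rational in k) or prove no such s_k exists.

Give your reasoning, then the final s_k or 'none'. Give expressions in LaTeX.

r(k) = (k + 2)/(k + 6) after simplifying.
Factor: A=k + 2; B=k + 6; C=1.
Key eq: (k + 2)·f(k+1) = (k + 5)·f(k) + (1).
Degrees (1,1,0) ⇒ d ≤ 3.
Coefficient equations give f(k) = k*(k**2 + 9*k + 26)/72.
So s_k = (B(k−1)f/C)·t_k = (k*(k + 5)*(k**2 + 9*k + 26)/72)·t_k = k*(-k**2 - 9*k - 26)/(12*(k + 2)*(k + 3)*(k + 4)).
s_(k+1) − s_k = -6/(k**4 + 14*k**3 + 71*k**2 + 154*k + 120) = t_k.

s_k = \frac{k \left(- k^{2} - 9 k - 26\right)}{12 \left(k + 2\right) \left(k + 3\right) \left(k + 4\right)}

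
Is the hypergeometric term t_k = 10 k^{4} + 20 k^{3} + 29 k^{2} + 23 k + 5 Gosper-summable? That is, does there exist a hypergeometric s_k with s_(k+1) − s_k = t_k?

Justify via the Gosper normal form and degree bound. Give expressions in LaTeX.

r(k) = (10*k**4 + 60*k**3 + 149*k**2 + 181*k + 87)/(10*k**4 + 20*k**3 + 29*k**2 + 23*k + 5) after simplifying.
So A=1 and B=1, with C=k**4 + 2*k**3 + 29*k**2/10 + 23*k/10 + 1/2.
Set up (1)·f(k+1) − (1)·f(k) − (k**4 + 2*k**3 + 29*k**2/10 + 23*k/10 + 1/2) = 0.
deg f ≤ 5 (via 0,0,4).
Solving with deg f ≤ 5: f(k) = k*(2*k**4 + 3*k**2 + 2*k - 2)/10.
R(k) = B(k−1)·f(k)/C(k) = k*(2*k**4 + 3*k**2 + 2*k - 2)/(10*k**4 + 20*k**3 + 29*k**2 + 23*k + 5); s_k = R·t_k = k*(2*k**4 + 3*k**2 + 2*k - 2).
Verify: 10*k**4 + 20*k**3 + 29*k**2 + 23*k + 5 matches t_k.

Yes. s_k = k \left(2 k^{4} + 3 k^{2} + 2 k - 2\right).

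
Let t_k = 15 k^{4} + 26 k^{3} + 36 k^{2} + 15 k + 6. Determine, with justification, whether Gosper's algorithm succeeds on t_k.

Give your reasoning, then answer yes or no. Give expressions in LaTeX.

t_(k+1)/t_k = (15*k**4 + 86*k**3 + 204*k**2 + 225*k + 98)/(15*k**4 + 26*k**3 + 36*k**2 + 15*k + 6).
So A=1 and B=1, with C=k**4 + 26*k**3/15 + 12*k**2/5 + k + 2/5.
Set up (1)·f(k+1) − (1)·f(k) − (k**4 + 26*k**3/15 + 12*k**2/5 + k + 2/5) = 0.
d = 5 from the (0,0,4) case.
A polynomial solution: f(k) = k*(3*k**4 - k**3 + 4*k**2 - 4*k + 4)/15.
Certificate R = B(k−1)f/C = k*(3*k**4 - k**3 + 4*k**2 - 4*k + 4)/(15*k**4 + 26*k**3 + 36*k**2 + 15*k + 6) gives s_k = k*(3*k**4 - k**3 + 4*k**2 - 4*k + 4).
Δs = 15*k**4 + 26*k**3 + 36*k**2 + 15*k + 6, as required.

Yes. s_k = k \left(3 k^{4} - k^{3} + 4 k^{2} - 4 k + 4\right).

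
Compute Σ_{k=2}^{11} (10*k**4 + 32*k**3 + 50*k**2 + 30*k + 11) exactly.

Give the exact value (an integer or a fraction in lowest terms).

Σ = 566400

The ratio is (10*k**4 + 72*k**3 + 206*k**2 + 266*k + 133)/(10*k**4 + 32*k**3 + 50*k**2 + 30*k + 11).
So A=1 and B=1, with C=k**4 + 16*k**3/5 + 5*k**2 + 3*k + 11/10.
Solve (1)·f(k+1) − (1)·f(k) = k**4 + 16*k**3/5 + 5*k**2 + 3*k + 11/10.
Bound: deg f ≤ 5.
Coefficient equations give f(k) = k*(2*k**4 + 3*k**3 + 4*k**2 - 2*k + 4)/10.
Then R = B(k−1)f/C = k*(2*k**4 + 3*k**3 + 4*k**2 - 2*k + 4)/(10*k**4 + 32*k**3 + 50*k**2 + 30*k + 11), so s_k = R(k)·t_k = k*(2*k**4 + 3*k**3 + 4*k**2 - 2*k + 4).
Verify: 10*k**4 + 32*k**3 + 50*k**2 + 30*k + 11 matches t_k.
Telescoping: Σ = s_(12) − s_(2) = 566544 − (144) = 566400.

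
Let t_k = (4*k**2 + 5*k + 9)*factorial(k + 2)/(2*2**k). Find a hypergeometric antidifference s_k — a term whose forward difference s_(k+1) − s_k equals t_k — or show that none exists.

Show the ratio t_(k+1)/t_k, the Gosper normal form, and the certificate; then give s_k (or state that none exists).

r(k) = (k + 3)*(5*k + 4*(k + 1)**2 + 14)/(2*(4*k**2 + 5*k + 9)) after simplifying.
Gosper form: A/B · C(k+1)/C(k) with A=k/2 + 3/2, B=1, C=k**2 + 5*k/4 + 9/4.
Need (k/2 + 3/2)·f(k+1) − (1)·f(k) = k**2 + 5*k/4 + 9/4.
deg f ≤ 1 (via 1,0,2).
Solve for f: f(k) = (4*k - 3)/2 (degree 1 ≤ 1).
Then R = B(k−1)f/C = 2*(4*k - 3)/(4*k**2 + 5*k + 9), so s_k = R(k)·t_k = (4*k - 3)*factorial(k + 2)/2**k.
Δs = (4*k**2 + 5*k + 9)*factorial(k + 2)/(2*2**k), as required.

s_k = (4*k - 3)*factorial(k + 2)/2**k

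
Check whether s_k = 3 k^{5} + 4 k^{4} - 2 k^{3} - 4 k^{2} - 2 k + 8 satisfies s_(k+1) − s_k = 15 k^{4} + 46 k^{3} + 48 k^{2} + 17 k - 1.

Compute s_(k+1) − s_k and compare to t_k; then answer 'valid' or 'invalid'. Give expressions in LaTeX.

s_(k+1) = 3*k**5 + 19*k**4 + 44*k**3 + 44*k**2 + 15*k + 7
s_(k+1) − s_k = 15*k**4 + 46*k**3 + 48*k**2 + 17*k - 1
(s_(k+1) − s_k) − t_k = 0

valid (s_(k+1) − s_k reduces to t_k)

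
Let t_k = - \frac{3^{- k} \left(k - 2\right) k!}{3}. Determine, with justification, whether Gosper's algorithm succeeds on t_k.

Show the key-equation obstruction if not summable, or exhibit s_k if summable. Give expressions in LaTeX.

Yes. s_k = - 3^{- k} k!.

r(k) = (k**2 - 1)/(3*(k - 2)) after simplifying.
Factor: A=k/3 + 1/3; B=1; C=k - 2.
Key eq: (k/3 + 1/3)·f(k+1) = (1)·f(k) + (k - 2).
Bound: deg f ≤ 0.
Solving with deg f ≤ 0: f(k) = 3.
Get s_k = R·t_k = -factorial(k)/3**k with R(k) = B(k−1)f(k)/C(k) = 3/(k - 2).
Verify: -(k - 2)*factorial(k)/(3*3**k) matches t_k.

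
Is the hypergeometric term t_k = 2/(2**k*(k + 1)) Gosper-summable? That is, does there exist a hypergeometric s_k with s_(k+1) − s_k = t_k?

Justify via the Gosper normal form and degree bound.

No; the degree bound rules out any f.

r(k) = (k + 1)/(2*(k + 2)) after simplifying.
Gosper form: A/B · C(k+1)/C(k) with A=k/2 + 1/2, B=k + 2, C=1.
Solve (k/2 + 1/2)·f(k+1) − (k + 1)·f(k) = 1.
From deg A=1, deg B=1, deg C=0: d=-1.
Bound -1 < 0, so the key equation has no polynomial solution.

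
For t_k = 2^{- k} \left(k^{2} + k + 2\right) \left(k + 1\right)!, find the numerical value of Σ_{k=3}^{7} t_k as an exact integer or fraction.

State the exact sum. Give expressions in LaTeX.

Ratio r(k) = (k + 2)*(k + (k + 1)**2 + 3)/(2*(k**2 + k + 2)).
Gosper form: A/B · C(k+1)/C(k) with A=k/2 + 1, B=1, C=k**2 + k + 2.
Key eq: (k/2 + 1)·f(k+1) = (1)·f(k) + (k**2 + k + 2).
d = 1 from the (1,0,2) case.
Solving with deg f ≤ 1: f(k) = 2*k.
Then R = B(k−1)f/C = 2*k/(k**2 + k + 2), so s_k = R(k)·t_k = 2**(1 - k)*k*factorial(k + 1).
s_(k+1) − s_k = (k**2 + k + 2)*factorial(k + 1)/2**k = t_k.
Telescoping: Σ = s_(8) − s_(3) = 22680 − (18) = 22662.

Σ = 22662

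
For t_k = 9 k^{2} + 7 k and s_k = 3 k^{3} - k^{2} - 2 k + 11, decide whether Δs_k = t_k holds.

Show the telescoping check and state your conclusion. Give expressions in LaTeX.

valid; difference matches t_k

s_(k+1) = 3*k**3 + 8*k**2 + 5*k + 11
s_(k+1) − s_k = k*(9*k + 7)
(s_(k+1) − s_k) − t_k = 0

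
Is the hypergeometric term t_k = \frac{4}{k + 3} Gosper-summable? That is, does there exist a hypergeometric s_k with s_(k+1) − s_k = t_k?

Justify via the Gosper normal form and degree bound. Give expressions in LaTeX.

No — key equation has no polynomial f.

Compute t_(k+1)/t_k: get (k + 3)/(k + 4).
A = k + 3, B = k + 4, C = 1.
f must satisfy (k + 3)·f(k+1) − (k + 3)·f(k) = 1.
deg f ≤ 0 (via 1,1,0).
Put f(k) = c0: A·f(k+1) − B(k−1)·f(k) − C = -1; need -1 = 0 — inconsistent ⇒ no f, not summable.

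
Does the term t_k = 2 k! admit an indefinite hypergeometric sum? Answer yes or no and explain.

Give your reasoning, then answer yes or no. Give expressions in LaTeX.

t_(k+1)/t_k = k + 1.
So A=k + 1 and B=1, with C=1.
Need (k + 1)·f(k+1) − (1)·f(k) = 1.
d = -1 from the (1,0,0) case.
d = -1 < 0 ⇒ no nonzero polynomial f; not summable.

No — t_k has no hypergeometric antidifference.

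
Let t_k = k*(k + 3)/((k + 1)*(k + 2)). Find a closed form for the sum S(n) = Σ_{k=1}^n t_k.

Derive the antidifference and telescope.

S(n) = n*(n + 1)/(n + 2)

Ratio r(k) = (k + 1)**2*(k + 4)/(k*(k + 3)**2).
Take A(k)=k + 1, B(k)=k + 3, C(k)=k**2 + 3*k.
f must satisfy (k + 1)·f(k+1) − (k + 2)·f(k) = k**2 + 3*k.
deg f ≤ 2 (via 1,1,2).
A polynomial solution: f(k) = k*(k - 1).
Certificate R = B(k−1)f/C = (k - 1)*(k + 2)/(k + 3) gives s_k = k*(k - 1)/(k + 1).
s_(k+1) − s_k = k*(k + 3)/(k**2 + 3*k + 2) = t_k.
s_(n+1) = n*(n + 1)/(n + 2) and s_(1) = 0, so S(n) = n*(n + 1)/(n + 2).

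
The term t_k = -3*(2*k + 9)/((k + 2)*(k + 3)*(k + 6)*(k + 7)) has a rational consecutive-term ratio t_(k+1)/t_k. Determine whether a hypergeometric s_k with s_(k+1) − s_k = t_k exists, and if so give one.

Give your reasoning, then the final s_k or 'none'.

The ratio is (k + 2)*(k + 6)*(2*k + 11)/((k + 4)*(k + 8)*(2*k + 9)).
Normal form (A,B,C) = (k + 2, k + 8, k**3 + 27*k**2/2 + 121*k/2 + 90).
Key eq: (k + 2)·f(k+1) = (k + 7)·f(k) + (k**3 + 27*k**2/2 + 121*k/2 + 90).
From deg A=1, deg B=1, deg C=3: d=5.
Solve for f: f(k) = k*(k + 3)*(k + 4)*(k + 5)*(k + 8)/24 (degree 5 ≤ 5).
Certificate R = B(k−1)f/C = k*(k + 3)*(k + 7)*(k + 8)/(12*(2*k + 9)) gives s_k = k*(-k - 8)/(4*(k**2 + 8*k + 12)).
Check: Δs_k = 3*(-2*k - 9)/(k**4 + 18*k**3 + 113*k**2 + 288*k + 252). ✓

s_k = k*(-k - 8)/(4*(k**2 + 8*k + 12))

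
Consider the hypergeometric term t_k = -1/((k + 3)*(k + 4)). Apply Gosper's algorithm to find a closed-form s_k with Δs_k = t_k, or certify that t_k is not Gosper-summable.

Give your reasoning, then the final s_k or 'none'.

s_k = -k/(3*k + 9)

t_(k+1)/t_k = (k + 3)/(k + 5).
Take A(k)=k + 3, B(k)=k + 5, C(k)=1.
Set up (k + 3)·f(k+1) − (k + 4)·f(k) − (1) = 0.
deg f ≤ 1 (via 1,1,0).
A polynomial solution: f(k) = k/3.
So s_k = (B(k−1)f/C)·t_k = (k*(k + 4)/3)·t_k = -k/(3*k + 9).
Check: Δs_k = -1/(k**2 + 7*k + 12). ✓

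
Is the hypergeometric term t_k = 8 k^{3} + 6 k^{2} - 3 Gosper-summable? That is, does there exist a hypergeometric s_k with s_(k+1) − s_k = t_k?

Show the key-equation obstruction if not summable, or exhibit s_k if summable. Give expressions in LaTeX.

Step 1: r(k) = (8*(k + 1)**3 + 6*(k + 1)**2 - 3)/(8*k**3 + 6*k**2 - 3).
Normal form (A,B,C) = (1, 1, k**3 + 3*k**2/4 - 3/8).
Need (1)·f(k+1) − (1)·f(k) = k**3 + 3*k**2/4 - 3/8.
Degrees (0,0,3) ⇒ d ≤ 4.
Solving with deg f ≤ 4: f(k) = k*(2*k**3 - 2*k**2 - k - 2)/8.
R(k) = B(k−1)·f(k)/C(k) = k*(2*k**3 - 2*k**2 - k - 2)/(8*k**3 + 6*k**2 - 3); s_k = R·t_k = k*(2*k**3 - 2*k**2 - k - 2).
Verify: 8*k**3 + 6*k**2 - 3 matches t_k.

Yes. s_k = k \left(2 k^{3} - 2 k^{2} - k - 2\right).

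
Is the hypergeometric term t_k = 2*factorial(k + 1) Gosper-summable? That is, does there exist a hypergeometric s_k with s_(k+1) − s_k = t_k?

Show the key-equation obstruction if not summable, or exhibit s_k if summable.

t_(k+1)/t_k = k + 2.
Take A(k)=k + 2, B(k)=1, C(k)=1.
f must satisfy (k + 2)·f(k+1) − (1)·f(k) = 1.
d = -1 from the (1,0,0) case.
Negative degree bound (-1): no f exists, t_k not Gosper-summable.

No — t_k has no hypergeometric antidifference.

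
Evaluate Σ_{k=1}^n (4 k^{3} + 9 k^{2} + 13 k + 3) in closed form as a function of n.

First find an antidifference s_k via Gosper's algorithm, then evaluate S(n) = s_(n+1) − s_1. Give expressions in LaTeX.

S(n) = n \left(n^{3} + 5 n^{2} + 12 n + 11\right)

Ratio r(k) = (4*k**3 + 21*k**2 + 43*k + 29)/(4*k**3 + 9*k**2 + 13*k + 3).
Take A(k)=1, B(k)=1, C(k)=k**3 + 9*k**2/4 + 13*k/4 + 3/4.
Solve (1)·f(k+1) − (1)·f(k) = k**3 + 9*k**2/4 + 13*k/4 + 3/4.
deg f ≤ 4 (via 0,0,3).
A polynomial solution: f(k) = k*(k**3 + k**2 + 3*k - 2)/4.
So s_k = (B(k−1)f/C)·t_k = (k*(k**3 + k**2 + 3*k - 2)/(4*k**3 + 9*k**2 + 13*k + 3))·t_k = k*(k**3 + k**2 + 3*k - 2).
Δs = 4*k**3 + 9*k**2 + 13*k + 3, as required.
Evaluate: s_(n+1) = n**4 + 5*n**3 + 12*n**2 + 11*n + 3; subtract s_(1) = 3 ⇒ S(n) = n*(n**3 + 5*n**2 + 12*n + 11).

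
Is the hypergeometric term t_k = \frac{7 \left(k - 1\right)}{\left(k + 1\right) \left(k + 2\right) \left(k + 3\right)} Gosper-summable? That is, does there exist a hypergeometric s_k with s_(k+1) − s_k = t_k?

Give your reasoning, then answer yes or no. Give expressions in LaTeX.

Compute t_(k+1)/t_k: get k*(k + 1)/((k - 1)*(k + 4)).
So A=k + 1 and B=k + 4, with C=k - 1.
Key eq: (k + 1)·f(k+1) = (k + 3)·f(k) + (k - 1).
d = 2 from the (1,1,1) case.
Coefficient equations give f(k) = -k.
So s_k = (B(k−1)f/C)·t_k = (-k*(k + 3)/(k - 1))·t_k = -7*k/((k + 1)*(k + 2)).
s_(k+1) − s_k = 7*(k - 1)/(k**3 + 6*k**2 + 11*k + 6) = t_k.

Yes. s_k = - \frac{7 k}{\left(k + 1\right) \left(k + 2\right)}.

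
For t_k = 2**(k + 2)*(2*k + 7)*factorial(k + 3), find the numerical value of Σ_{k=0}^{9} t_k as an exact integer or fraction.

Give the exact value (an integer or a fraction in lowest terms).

Σ = 25505877196776

Step 1: r(k) = 2*(k + 4)*(2*k + 9)/(2*k + 7).
Normal form (A,B,C) = (2*k + 8, 1, k + 7/2).
Key eq: (2*k + 8)·f(k+1) = (1)·f(k) + (k + 7/2).
deg f ≤ 0 (via 1,0,1).
Solve for f: f(k) = 1/2 (degree 0 ≤ 0).
Get s_k = R·t_k = 2**(k + 2)*factorial(k + 3) with R(k) = B(k−1)f(k)/C(k) = 1/(2*k + 7).
s_(k+1) − s_k = 2**(k + 2)*(2*k + 7)*factorial(k + 3) = t_k.
Evaluate s at k=10 and k=0: 25505877196800 and 24; difference 25505877196776.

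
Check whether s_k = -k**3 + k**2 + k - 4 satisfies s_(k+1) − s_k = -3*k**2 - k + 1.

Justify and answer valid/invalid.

s_(k+1) = -k**3 - 2*k**2 - 3
s_(k+1) − s_k = -3*k**2 - k + 1
(s_(k+1) − s_k) − t_k = 0

Valid: the claim telescopes to t_k.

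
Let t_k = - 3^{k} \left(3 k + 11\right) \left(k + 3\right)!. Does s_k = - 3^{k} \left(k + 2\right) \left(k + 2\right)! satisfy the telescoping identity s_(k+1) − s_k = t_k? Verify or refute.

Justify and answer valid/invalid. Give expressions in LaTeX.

Invalid: residual 3^{k} \left(3 k + 8\right) \left(k + 2\right)! ≠ 0.

s_(k+1) = -3**(k + 1)*(k + 3)*factorial(k + 3)
s_(k+1) − s_k = -3**k*(3*k**2 + 17*k + 25)*factorial(k + 2)
(s_(k+1) − s_k) − t_k = 3**k*(3*k + 8)*factorial(k + 2)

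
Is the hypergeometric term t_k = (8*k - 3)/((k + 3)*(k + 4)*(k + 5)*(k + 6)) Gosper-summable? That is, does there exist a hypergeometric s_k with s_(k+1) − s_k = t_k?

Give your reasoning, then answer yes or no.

Yes. s_k = k*(k**2 + 12*k - 33)/(20*(k + 3)*(k + 4)*(k + 5)).

r(k) = (k + 3)*(8*k + 5)/((k + 7)*(8*k - 3)) after simplifying.
Gosper form: A/B · C(k+1)/C(k) with A=k + 3, B=k + 7, C=k - 3/8.
f must satisfy (k + 3)·f(k+1) − (k + 6)·f(k) = k - 3/8.
deg f ≤ 3 (via 1,1,1).
A polynomial solution: f(k) = k*(k**2 + 12*k - 33)/160.
Certificate R = B(k−1)f/C = k*(k + 6)*(k**2 + 12*k - 33)/(20*(8*k - 3)) gives s_k = k*(k**2 + 12*k - 33)/(20*(k + 3)*(k + 4)*(k + 5)).
Check: Δs_k = (8*k - 3)/(k**4 + 18*k**3 + 119*k**2 + 342*k + 360). ✓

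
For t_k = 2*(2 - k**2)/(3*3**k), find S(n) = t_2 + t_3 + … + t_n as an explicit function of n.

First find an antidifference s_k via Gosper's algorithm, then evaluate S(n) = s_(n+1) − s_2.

S(n) = 3**(-n - 2)*(-5*3**n + 3*n**2 + 9*n + 3)

r(k) = ((k + 1)**2 - 2)/(3*(k**2 - 2)) after simplifying.
So A=1/3 and B=1, with C=k**2 - 2.
Set up (1/3)·f(k+1) − (1)·f(k) − (k**2 - 2) = 0.
deg f ≤ 2 (via 0,0,2).
Match coefficients ⇒ f(k) = -3*(k**2 + k - 1)/2.
So s_k = (B(k−1)f/C)·t_k = (-3*(k**2 + k - 1)/(2*(k**2 - 2)))·t_k = (k**2 + k - 1)/3**k.
Δs = 2*(2 - k**2)/(3*3**k), as required.
Σ_(k=2)^n t_k = s_(n+1) − s_(2) = (3**(-n - 1)*(n**2 + 3*n + 1)) − (5/9), i.e. 3**(-n - 2)*(-5*3**n + 3*n**2 + 9*n + 3).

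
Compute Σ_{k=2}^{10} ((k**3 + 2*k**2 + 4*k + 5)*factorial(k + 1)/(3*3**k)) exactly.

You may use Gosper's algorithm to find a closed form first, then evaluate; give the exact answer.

r(k) = (k**4 + 7*k**3 + 21*k**2 + 34*k + 24)/(3*(k**3 + 2*k**2 + 4*k + 5)) after simplifying.
Gosper form: A/B · C(k+1)/C(k) with A=k/3 + 2/3, B=1, C=k**3 + 2*k**2 + 4*k + 5.
Need (k/3 + 2/3)·f(k+1) − (1)·f(k) = k**3 + 2*k**2 + 4*k + 5.
Degrees (1,0,3) ⇒ d ≤ 2.
Match coefficients ⇒ f(k) = 3*(k**2 + k - 1).
So s_k = (B(k−1)f/C)·t_k = (3*(k**2 + k - 1)/(k**3 + 2*k**2 + 4*k + 5))·t_k = (k**2 + k - 1)*factorial(k + 1)/3**k.
Check: Δs_k = (k**3 + 2*k**2 + 4*k + 5)*factorial(k + 1)/(3*3**k). ✓
Σ_(k=2)^(10) t_k = s_(11) − s_(2) = 258227200/729 − (10/3) = 258224770/729.

Σ = 258224770/729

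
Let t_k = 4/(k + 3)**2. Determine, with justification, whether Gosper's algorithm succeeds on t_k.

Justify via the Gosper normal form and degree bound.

No; the coefficient equations for f are inconsistent.

The ratio is (k + 3)**2/(k + 4)**2.
Gosper form: A/B · C(k+1)/C(k) with A=k**2 + 6*k + 9, B=k**2 + 8*k + 16, C=1.
Need (k**2 + 6*k + 9)·f(k+1) − (k**2 + 6*k + 9)·f(k) = 1.
Degrees (2,2,0) ⇒ d ≤ 0.
Generic f = c0 gives residual -1; -1 = 0 cannot hold, so t_k is not Gosper-summable.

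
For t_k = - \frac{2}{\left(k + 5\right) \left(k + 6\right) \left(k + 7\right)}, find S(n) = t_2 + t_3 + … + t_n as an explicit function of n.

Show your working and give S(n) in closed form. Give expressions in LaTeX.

Ratio r(k) = (k + 5)/(k + 8).
So A=k + 5 and B=k + 8, with C=1.
Solve (k + 5)·f(k+1) − (k + 7)·f(k) = 1.
Degrees (1,1,0) ⇒ d ≤ 2.
A polynomial solution: f(k) = k*(k + 11)/60.
So s_k = (B(k−1)f/C)·t_k = (k*(k + 7)*(k + 11)/60)·t_k = k*(-k - 11)/(30*(k + 5)*(k + 6)).
Check: Δs_k = -2/(k**3 + 18*k**2 + 107*k + 210). ✓
Evaluate: s_(n+1) = (-n**2 - 13*n - 12)/(30*(n**2 + 13*n + 42)); subtract s_(2) = -13/840 ⇒ S(n) = (-n**2 - 13*n + 14)/(56*(n**2 + 13*n + 42)).

S(n) = \frac{- n^{2} - 13 n + 14}{56 \left(n^{2} + 13 n + 42\right)}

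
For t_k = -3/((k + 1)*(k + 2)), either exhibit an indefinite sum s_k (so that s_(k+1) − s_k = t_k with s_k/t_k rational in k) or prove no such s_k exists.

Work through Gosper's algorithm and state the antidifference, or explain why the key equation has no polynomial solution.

The ratio is (k + 1)/(k + 3).
A = k + 1, B = k + 3, C = 1.
f must satisfy (k + 1)·f(k+1) − (k + 2)·f(k) = 1.
From deg A=1, deg B=1, deg C=0: d=1.
Coefficient equations give f(k) = k.
Certificate R = B(k−1)f/C = k*(k + 2) gives s_k = -3*k/(k + 1).
Δs = -3/(k**2 + 3*k + 2), as required.

s_k = -3*k/(k + 1)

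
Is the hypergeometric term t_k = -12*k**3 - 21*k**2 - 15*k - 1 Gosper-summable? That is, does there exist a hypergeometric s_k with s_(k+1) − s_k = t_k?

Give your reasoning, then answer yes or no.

Ratio r(k) = (12*k**3 + 57*k**2 + 93*k + 49)/(12*k**3 + 21*k**2 + 15*k + 1).
Factor: A=1; B=1; C=k**3 + 7*k**2/4 + 5*k/4 + 1/12.
Set up (1)·f(k+1) − (1)·f(k) − (k**3 + 7*k**2/4 + 5*k/4 + 1/12) = 0.
deg f ≤ 4 (via 0,0,3).
Coefficient equations give f(k) = k*(3*k**3 + k**2 - 3)/12.
Then R = B(k−1)f/C = k*(3*k**3 + k**2 - 3)/(12*k**3 + 21*k**2 + 15*k + 1), so s_k = R(k)·t_k = k*(-3*k**3 - k**2 + 3).
s_(k+1) − s_k = -12*k**3 - 21*k**2 - 15*k - 1 = t_k.

Yes. s_k = k*(-3*k**3 - k**2 + 3).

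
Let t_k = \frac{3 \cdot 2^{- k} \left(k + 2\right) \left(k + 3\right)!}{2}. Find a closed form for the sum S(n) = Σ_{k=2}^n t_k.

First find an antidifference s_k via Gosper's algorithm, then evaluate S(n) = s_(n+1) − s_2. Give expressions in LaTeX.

S(n) = -90 + \frac{3 \cdot 2^{- n} \left(n + 4\right)!}{2}

The ratio is (k + 3)*(k + 4)/(2*(k + 2)).
Gosper form: A/B · C(k+1)/C(k) with A=k/2 + 2, B=1, C=k + 2.
f must satisfy (k/2 + 2)·f(k+1) − (1)·f(k) = k + 2.
d = 0 from the (1,0,1) case.
Solving with deg f ≤ 0: f(k) = 2.
Certificate R = B(k−1)f/C = 2/(k + 2) gives s_k = 3*factorial(k + 3)/2**k.
Check: Δs_k = 3*(k + 2)*factorial(k + 3)/(2*2**k). ✓
Telescope: S(n) = s_(n+1) − s_(2) = 3*2**(-n - 1)*factorial(n + 4) − (90) = -90 + 3*factorial(n + 4)/(2*2**n).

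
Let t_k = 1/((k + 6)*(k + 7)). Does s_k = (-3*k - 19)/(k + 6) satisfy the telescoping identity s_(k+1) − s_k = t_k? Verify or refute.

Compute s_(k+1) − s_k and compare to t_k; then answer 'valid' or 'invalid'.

valid; difference matches t_k

s_(k+1) = (-3*k - 22)/(k + 7)
s_(k+1) − s_k = 1/(k**2 + 13*k + 42)
(s_(k+1) − s_k) − t_k = 0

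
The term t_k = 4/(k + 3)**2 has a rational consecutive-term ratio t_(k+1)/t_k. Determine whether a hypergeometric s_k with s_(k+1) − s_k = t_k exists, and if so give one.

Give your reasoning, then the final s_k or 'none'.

t_(k+1)/t_k = (k + 3)**2/(k + 4)**2.
Take A(k)=k**2 + 6*k + 9, B(k)=k**2 + 8*k + 16, C(k)=1.
Set up (k**2 + 6*k + 9)·f(k+1) − (k**2 + 6*k + 9)·f(k) − (1) = 0.
From deg A=2, deg B=2, deg C=0: d=0.
Write f(k) = c0. Then LHS − RHS = -1, requiring -1 = 0: contradictory. No certificate.

none — t_k is not Gosper-summable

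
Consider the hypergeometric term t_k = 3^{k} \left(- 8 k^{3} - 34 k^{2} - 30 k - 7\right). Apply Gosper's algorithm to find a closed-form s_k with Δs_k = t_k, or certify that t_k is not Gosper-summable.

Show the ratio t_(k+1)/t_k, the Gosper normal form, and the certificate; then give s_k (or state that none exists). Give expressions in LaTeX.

The ratio is 3*(8*k**3 + 58*k**2 + 122*k + 79)/(8*k**3 + 34*k**2 + 30*k + 7).
Factor: A=3; B=1; C=k**3 + 17*k**2/4 + 15*k/4 + 7/8.
Need (3)·f(k+1) − (1)·f(k) = k**3 + 17*k**2/4 + 15*k/4 + 7/8.
Bound: deg f ≤ 3.
A polynomial solution: f(k) = (4*k**3 - k**2 - 1)/8.
Certificate R = B(k−1)f/C = (4*k**3 - k**2 - 1)/(8*k**3 + 34*k**2 + 30*k + 7) gives s_k = 3**k*(-4*k**3 + k**2 + 1).
Check: Δs_k = 3**k*(-8*k**3 - 34*k**2 - 30*k - 7). ✓

s_k = 3^{k} \left(- 4 k^{3} + k^{2} + 1\right)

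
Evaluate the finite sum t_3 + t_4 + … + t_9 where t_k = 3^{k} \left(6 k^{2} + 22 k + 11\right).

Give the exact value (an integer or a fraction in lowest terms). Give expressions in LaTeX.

The ratio is 3*(6*k**2 + 34*k + 39)/(6*k**2 + 22*k + 11).
So A=3 and B=1, with C=k**2 + 11*k/3 + 11/6.
Solve (3)·f(k+1) − (1)·f(k) = k**2 + 11*k/3 + 11/6.
d = 2 from the (0,0,2) case.
Solving with deg f ≤ 2: f(k) = (3*k**2 + 2*k - 2)/6.
Then R = B(k−1)f/C = (3*k**2 + 2*k - 2)/(6*k**2 + 22*k + 11), so s_k = R(k)·t_k = 3**k*(3*k**2 + 2*k - 2).
Δs = 3**k*(6*k**2 + 22*k + 11), as required.
Evaluate s at k=10 and k=3: 18777582 and 837; difference 18776745.

Σ = 18776745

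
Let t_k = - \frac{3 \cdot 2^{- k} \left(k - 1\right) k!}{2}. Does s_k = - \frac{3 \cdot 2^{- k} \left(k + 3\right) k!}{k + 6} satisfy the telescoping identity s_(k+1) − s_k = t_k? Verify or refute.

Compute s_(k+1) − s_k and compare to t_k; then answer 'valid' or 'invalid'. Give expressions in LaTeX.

Invalid: residual \frac{9 \cdot 2^{- k} \left(k^{2} + 5 k - 8\right) k!}{2 \left(k + 6\right) \left(k + 7\right)} ≠ 0.

s_(k+1) = -3*(k + 4)*factorial(k + 1)/(2*2**k*(k + 7))
s_(k+1) − s_k = -3*(k**3 + 9*k**2 + 14*k - 18)*factorial(k)/(2*2**k*(k + 6)*(k + 7))
(s_(k+1) − s_k) − t_k = 9*(k**2 + 5*k - 8)*factorial(k)/(2*2**k*(k + 6)*(k + 7))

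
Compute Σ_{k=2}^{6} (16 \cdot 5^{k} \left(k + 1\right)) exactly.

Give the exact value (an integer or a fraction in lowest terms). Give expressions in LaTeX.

Σ = 2109200

Step 1: r(k) = 5*(k + 2)/(k + 1).
Normal form (A,B,C) = (5, 1, k + 1).
Solve (5)·f(k+1) − (1)·f(k) = k + 1.
d = 1 from the (0,0,1) case.
Coefficient equations give f(k) = (4*k - 1)/16.
Certificate R = B(k−1)f/C = (4*k - 1)/(16*(k + 1)) gives s_k = 5**k*(4*k - 1).
Δs = 16*5**k*(k + 1), as required.
Σ_(k=2)^(6) t_k = s_(7) − s_(2) = 2109375 − (175) = 2109200.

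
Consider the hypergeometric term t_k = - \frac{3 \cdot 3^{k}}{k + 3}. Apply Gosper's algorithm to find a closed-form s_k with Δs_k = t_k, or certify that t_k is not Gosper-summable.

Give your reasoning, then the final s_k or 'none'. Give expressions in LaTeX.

none (Gosper's algorithm certifies no s_k)

Compute t_(k+1)/t_k: get 3*(k + 3)/(k + 4).
Factor: A=3*k + 9; B=k + 4; C=1.
Set up (3*k + 9)·f(k+1) − (k + 3)·f(k) − (1) = 0.
deg f ≤ -1 (via 1,1,0).
d = -1 < 0 ⇒ no nonzero polynomial f; not summable.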